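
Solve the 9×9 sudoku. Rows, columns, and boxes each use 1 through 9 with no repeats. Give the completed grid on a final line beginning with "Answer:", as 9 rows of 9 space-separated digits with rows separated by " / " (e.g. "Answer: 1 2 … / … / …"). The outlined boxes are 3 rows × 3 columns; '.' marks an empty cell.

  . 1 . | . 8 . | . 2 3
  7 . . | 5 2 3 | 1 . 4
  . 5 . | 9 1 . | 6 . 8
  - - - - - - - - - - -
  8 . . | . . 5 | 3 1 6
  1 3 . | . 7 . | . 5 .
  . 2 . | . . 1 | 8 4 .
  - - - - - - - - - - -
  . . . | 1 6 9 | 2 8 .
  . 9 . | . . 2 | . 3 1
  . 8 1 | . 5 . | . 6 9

Step 1. [r8c5∈{4}] r8c5's peers cover all but 4 ⇒ r8c5=4.
Step 2. [r9c6∈{7}] only 7 remains possible at r9c6 ⇒ r9c6=7.
Step 3. [r3c6∈{4}] nothing but 4 survives at r3c6, so r3c6=4.
Step 4. [r1c6∈{6}] r1c6's peers cover all but 6 ⇒ r1c6=6.
Step 5. [r7c9∈{5,7}] in col 9, 5 fits only at r7c9, so r7c9=5.
Step 6. [r9c1∈{2,3,4}] across row 9, 2 lands solely at r9c1 ⇒ r9c1=2.
Step 7. [r3c1∈{3}] only 3 remains possible at r3c1, so r3c1=3.
Step 8. [r7c1∈{4}] r7c1's peers cover all but 4, so r7c1=4.
Step 9. [r1c1∈{9}] nothing but 9 survives at r1c1. So r1c1=9.
Step 10. [r4c2∈{4,7}] col 2 places 4 nowhere but r4c2, so r4c2=4.
Step 11. [r4c3∈{7,9}] r4c3 is the only open cell in row 4 admitting 7, so r4c3=7.
Step 12. [r5c4∈{2,4,6,8}] row 5 places 4 nowhere but r5c4 ⇒ r5c4=4.
Step 13. [r5c3∈{6,9}] across row 5, 6 lands solely at r5c3, so r5c3=6.
Step 14. [r6c5∈{3,9}] 3 has one home in col 5: r6c5, so r6c5=3.
Step 15. [r8c3∈{5}] r8c3 has the single candidate 5. So r8c3=5.
Step 16. [r3c8∈{7}] nothing but 7 survives at r3c8 ⇒ r3c8=7.
Step 17. [r7c3∈{3}] r7c3's peers cover all but 3, so r7c3=3.
Step 18. [r5c6∈{8}] r5c6 is down to just 8. So r5c6=8.
Step 19. [r2c3∈{8}] r2c3 has the single candidate 8, so r2c3=8.
Step 20. [r5c9∈{2}] r5c9 is down to just 2, so r5c9=2.
Step 21. [r2c8∈{9}] only 9 remains possible at r2c8 ⇒ r2c8=9.
Step 22. [r4c5∈{9}] r4c5 has the single candidate 9. So r4c5=9.
Step 23. [r8c1∈{6}] r8c1 has the single candidate 6, so r8c1=6.
Step 24. [r7c2∈{7}] r7c2's peers cover all but 7 ⇒ r7c2=7.
Step 25. [r1c4∈{7}] only 7 remains possible at r1c4 ⇒ r1c4=7.
Step 26. [r1c7∈{5}] only 5 remains possible at r1c7. So r1c7=5.
Step 27. [r9c4∈{3}] r9c4 has the single candidate 3, so r9c4=3.
Step 28. [r4c4∈{2}] r4c4's peers cover all but 2. So r4c4=2.
Step 29. [r9c7∈{4}] nothing but 4 survives at r9c7 ⇒ r9c7=4.
Step 30. [r6c4∈{6}] nothing but 6 survives at r6c4 ⇒ r6c4=6.
Step 31. [r3c3∈{2}] nothing but 2 survives at r3c3. So r3c3=2.
Step 32. [r6c9∈{7}] r6c9 is down to just 7, so r6c9=7.
Step 33. [r5c7∈{9}] r5c7 is down to just 9. So r5c7=9.
Step 34. [r1c3∈{4}] r1c3 has the single candidate 4 ⇒ r1c3=4.
Step 35. [r6c3∈{9}] nothing but 9 survives at r6c3, so r6c3=9.
Step 36. [r2c2∈{6}] r2c2 has the single candidate 6 ⇒ r2c2=6.
Step 37. [r8c7∈{7}] nothing but 7 survives at r8c7. So r8c7=7.
Step 38. [r6c1∈{5}] nothing but 5 survives at r6c1. So r6c1=5.
Step 39. [r8c4∈{8}] r8c4 has the single candidate 8. So r8c4=8.

Answer: 9 1 4 7 8 6 5 2 3 / 7 6 8 5 2 3 1 9 4 / 3 5 2 9 1 4 6 7 8 / 8 4 7 2 9 5 3 1 6 / 1 3 6 4 7 8 9 5 2 / 5 2 9 6 3 1 8 4 7 / 4 7 3 1 6 9 2 8 5 / 6 9 5 8 4 2 7 3 1 / 2 8 1 3 5 7 4 6 9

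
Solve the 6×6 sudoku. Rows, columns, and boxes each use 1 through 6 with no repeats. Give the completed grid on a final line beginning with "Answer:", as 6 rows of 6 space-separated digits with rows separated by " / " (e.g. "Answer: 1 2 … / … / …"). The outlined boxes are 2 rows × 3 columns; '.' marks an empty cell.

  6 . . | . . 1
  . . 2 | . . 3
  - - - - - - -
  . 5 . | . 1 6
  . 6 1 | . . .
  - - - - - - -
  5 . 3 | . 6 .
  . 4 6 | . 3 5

Step 1. [r3c3∈{4}] r3c3's peers cover all but 4, so r3c3=4.
Step 2. [r5c2∈{1,2}] col 2 places 2 nowhere but r5c2. So r5c2=2.
Step 3. [r4c6∈{2,4}] across col 6, 2 lands solely at r4c6 ⇒ r4c6=2.
Step 4. [r2c1∈{1,4}] col 1 places 4 nowhere but r2c1, so r2c1=4.
Step 5. [r2c5∈{5}] nothing but 5 survives at r2c5 ⇒ r2c5=5.
Step 6. [r6c4∈{1,2}] row 6 places 2 nowhere but r6c4, so r6c4=2.
Step 7. [r1c4∈{4}] r1c4 has the single candidate 4 ⇒ r1c4=4.
Step 8. [r4c1∈{3}] nothing but 3 survives at r4c1, so r4c1=3.
Step 9. [r4c5∈{4}] only 4 remains possible at r4c5, so r4c5=4.
Step 10. [r2c2∈{1}] r2c2 is down to just 1. So r2c2=1.
Step 11. [r6c1∈{1}] r6c1 has the single candidate 1 ⇒ r6c1=1.
Step 12. [r2c4∈{6}] r2c4 has the single candidate 6. So r2c4=6.
Step 13. [r1c2∈{3}] r1c2 is down to just 3. So r1c2=3.
Step 14. [r5c6∈{4}] r5c6 has the single candidate 4. So r5c6=4.
Step 15. [r1c5∈{2}] nothing but 2 survives at r1c5. So r1c5=2.
Step 16. [r3c1∈{2}] r3c1 is down to just 2 ⇒ r3c1=2.
Step 17. [r1c3∈{5}] nothing but 5 survives at r1c3 ⇒ r1c3=5.
Step 18. [r3c4∈{3}] r3c4's peers cover all but 3 ⇒ r3c4=3.
Step 19. [r4c4∈{5}] r4c4's peers cover all but 5 ⇒ r4c4=5.
Step 20. [r5c4∈{1}] r5c4's peers cover all but 1 ⇒ r5c4=1.

Answer: 6 3 5 4 2 1 / 4 1 2 6 5 3 / 2 5 4 3 1 6 / 3 6 1 5 4 2 / 5 2 3 1 6 4 / 1 4 6 2 3 5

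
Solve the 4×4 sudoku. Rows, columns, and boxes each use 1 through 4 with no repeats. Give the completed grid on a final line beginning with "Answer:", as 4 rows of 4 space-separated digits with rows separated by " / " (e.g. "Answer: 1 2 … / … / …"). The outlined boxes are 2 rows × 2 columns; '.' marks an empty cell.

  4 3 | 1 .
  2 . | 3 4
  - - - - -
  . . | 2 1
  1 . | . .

Step 1. [r3c2∈{4}] r3c2 is down to just 4 ⇒ r3c2=4.
Step 2. [r4c4∈{3}] r4c4 is down to just 3. So r4c4=3.
Step 3. [r2c2∈{1}] r2c2's peers cover all but 1 ⇒ r2c2=1.
Step 4. [r4c3∈{4}] r4c3 is down to just 4, so r4c3=4.
Step 5. [r4c2∈{2}] nothing but 2 survives at r4c2 ⇒ r4c2=2.
Step 6. [r1c4∈{2}] nothing but 2 survives at r1c4, so r1c4=2.
Step 7. [r3c1∈{3}] r3c1's peers cover all but 3. So r3c1=3.

Answer: 4 3 1 2 / 2 1 3 4 / 3 4 2 1 / 1 2 4 3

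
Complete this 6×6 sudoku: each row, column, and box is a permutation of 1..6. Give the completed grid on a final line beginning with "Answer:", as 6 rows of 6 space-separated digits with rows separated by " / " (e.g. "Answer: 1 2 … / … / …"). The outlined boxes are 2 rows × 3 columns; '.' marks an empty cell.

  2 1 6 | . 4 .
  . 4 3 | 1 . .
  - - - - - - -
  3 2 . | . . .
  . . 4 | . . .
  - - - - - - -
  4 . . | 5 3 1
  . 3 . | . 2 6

Step 1. [r1c6∈{3,5}] 5 has one home in row 1: r1c6. So r1c6=5.
Step 2. [r4c1∈{1,5,6}] across col 1, 6 lands solely at r4c1 ⇒ r4c1=6.
Step 3. [r3c3∈{1,5}] in box 3, 1 fits only at r3c3, so r3c3=1.
Step 4. [r3c4∈{4,6}] 6 has one home in col 4: r3c4. So r3c4=6.
Step 5. [r4c4∈{2,3}] in col 4, 2 fits only at r4c4, so r4c4=2.
Step 6. [r2c1∈{5}] r2c1 has the single candidate 5 ⇒ r2c1=5.
Step 7. [r4c2∈{5}] only 5 remains possible at r4c2 ⇒ r4c2=5.
Step 8. [r2c5∈{6}] r2c5 is down to just 6 ⇒ r2c5=6.
Step 9. [r6c3∈{5}] r6c3 is down to just 5. So r6c3=5.
Step 10. [r6c1∈{1}] nothing but 1 survives at r6c1. So r6c1=1.
Step 11. [r3c5∈{5}] r3c5's peers cover all but 5. So r3c5=5.
Step 12. [r4c5∈{1}] nothing but 1 survives at r4c5. So r4c5=1.
Step 13. [r2c6∈{2}] only 2 remains possible at r2c6 ⇒ r2c6=2.
Step 14. [r6c4∈{4}] nothing but 4 survives at r6c4 ⇒ r6c4=4.
Step 15. [r1c4∈{3}] r1c4 has the single candidate 3, so r1c4=3.
Step 16. [r5c3∈{2}] r5c3 is down to just 2 ⇒ r5c3=2.
Step 17. [r4c6∈{3}] only 3 remains possible at r4c6. So r4c6=3.
Step 18. [r5c2∈{6}] r5c2 is down to just 6 ⇒ r5c2=6.
Step 19. [r3c6∈{4}] r3c6 is down to just 4. So r3c6=4.

Answer: 2 1 6 3 4 5 / 5 4 3 1 6 2 / 3 2 1 6 5 4 / 6 5 4 2 1 3 / 4 6 2 5 3 1 / 1 3 5 4 2 6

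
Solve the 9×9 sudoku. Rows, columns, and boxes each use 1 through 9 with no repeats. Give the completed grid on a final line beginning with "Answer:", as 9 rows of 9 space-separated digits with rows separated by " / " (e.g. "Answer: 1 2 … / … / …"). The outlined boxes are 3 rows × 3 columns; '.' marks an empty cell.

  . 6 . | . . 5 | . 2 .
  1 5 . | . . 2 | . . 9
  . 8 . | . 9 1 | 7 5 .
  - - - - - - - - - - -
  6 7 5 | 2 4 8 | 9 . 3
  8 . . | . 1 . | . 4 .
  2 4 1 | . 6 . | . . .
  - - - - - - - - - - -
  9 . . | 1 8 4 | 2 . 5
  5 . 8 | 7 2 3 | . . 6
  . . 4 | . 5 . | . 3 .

Step 1. [r6c4∈{3,5,9}] in row 6, 3 fits only at r6c4, so r6c4=3.
Step 2. [r3c9∈{4}] nothing but 4 survives at r3c9. So r3c9=4.
Step 3. [r5c2∈{3,9}] 9 has one home in col 2: r5c2. So r5c2=9.
Step 4. [r5c3∈{3}] r5c3 is down to just 3. So r5c3=3.
Step 5. [r2c3∈{7}] r2c3 has the single candidate 7 ⇒ r2c3=7.
Step 6. [r2c8∈{6,8}] across col 8, 6 lands solely at r2c8. So r2c8=6.
Step 7. [r8c2∈{1}] r8c2 is down to just 1. So r8c2=1.
Step 8. [r6c8∈{7,8}] 8 has one home in col 8: r6c8, so r6c8=8.
Step 9. [r6c9∈{7}] r6c9 has the single candidate 7. So r6c9=7.
Step 10. [r9c4∈{6,9}] 9 has one home in col 4: r9c4 ⇒ r9c4=9.
Step 11. [r1c1∈{3,4}] col 1 places 4 nowhere but r1c1. So r1c1=4.
Step 12. [r1c4∈{8}] only 8 remains possible at r1c4, so r1c4=8.
Step 13. [r1c9∈{1}] r1c9's peers cover all but 1. So r1c9=1.
Step 14. [r2c5∈{3}] nothing but 3 survives at r2c5 ⇒ r2c5=3.
Step 15. [r9c7∈{1,8}] in row 9, 1 fits only at r9c7. So r9c7=1.
Step 16. [r6c7∈{5}] r6c7 is down to just 5, so r6c7=5.
Step 17. [r9c1∈{7}] nothing but 7 survives at r9c1. So r9c1=7.
Step 18. [r1c5∈{7}] r1c5's peers cover all but 7. So r1c5=7.
Step 19. [r2c4∈{4}] only 4 remains possible at r2c4. So r2c4=4.
Step 20. [r4c8∈{1}] nothing but 1 survives at r4c8, so r4c8=1.
Step 21. [r1c3∈{9}] r1c3 is down to just 9. So r1c3=9.
Step 22. [r9c6∈{6}] r9c6 is down to just 6 ⇒ r9c6=6.
Step 23. [r7c3∈{6}] r7c3 has the single candidate 6. So r7c3=6.
Step 24. [r6c6∈{9}] only 9 remains possible at r6c6. So r6c6=9.
Step 25. [r3c4∈{6}] r3c4 is down to just 6 ⇒ r3c4=6.
Step 26. [r1c7∈{3}] r1c7's peers cover all but 3. So r1c7=3.
Step 27. [r5c6∈{7}] r5c6's peers cover all but 7 ⇒ r5c6=7.
Step 28. [r5c9∈{2}] nothing but 2 survives at r5c9. So r5c9=2.
Step 29. [r3c1∈{3}] r3c1 is down to just 3 ⇒ r3c1=3.
Step 30. [r8c8∈{9}] r8c8's peers cover all but 9, so r8c8=9.
Step 31. [r5c7∈{6}] r5c7's peers cover all but 6 ⇒ r5c7=6.
Step 32. [r8c7∈{4}] nothing but 4 survives at r8c7, so r8c7=4.
Step 33. [r2c7∈{8}] only 8 remains possible at r2c7. So r2c7=8.
Step 34. [r3c3∈{2}] r3c3's peers cover all but 2. So r3c3=2.
Step 35. [r5c4∈{5}] r5c4 is down to just 5. So r5c4=5.
Step 36. [r9c2∈{2}] r9c2 is down to just 2. So r9c2=2.
Step 37. [r7c8∈{7}] only 7 remains possible at r7c8 ⇒ r7c8=7.
Step 38. [r9c9∈{8}] r9c9 has the single candidate 8, so r9c9=8.
Step 39. [r7c2∈{3}] r7c2's peers cover all but 3 ⇒ r7c2=3.

Answer: 4 6 9 8 7 5 3 2 1 / 1 5 7 4 3 2 8 6 9 / 3 8 2 6 9 1 7 5 4 / 6 7 5 2 4 8 9 1 3 / 8 9 3 5 1 7 6 4 2 / 2 4 1 3 6 9 5 8 7 / 9 3 6 1 8 4 2 7 5 / 5 1 8 7 2 3 4 9 6 / 7 2 4 9 5 6 1 3 8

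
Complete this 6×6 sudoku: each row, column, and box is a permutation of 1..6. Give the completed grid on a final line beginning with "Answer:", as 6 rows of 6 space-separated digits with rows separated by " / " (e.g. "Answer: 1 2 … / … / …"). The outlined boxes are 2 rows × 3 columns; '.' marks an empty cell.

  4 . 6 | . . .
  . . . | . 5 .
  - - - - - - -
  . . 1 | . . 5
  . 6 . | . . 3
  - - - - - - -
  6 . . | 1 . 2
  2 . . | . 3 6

Step 1. [r1c2∈{1,2,3,5}] row 1 places 5 nowhere but r1c2 ⇒ r1c2=5.
Step 2. [r5c5∈{4}] r5c5's peers cover all but 4, so r5c5=4.
Step 3. [r2c4∈{2,3,4,6}] in row 2, 6 fits only at r2c4 ⇒ r2c4=6.
Step 4. [r5c2∈{3}] r5c2 has the single candidate 3, so r5c2=3.
Step 5. [r2c1∈{1,3}] col 1 places 1 nowhere but r2c1. So r2c1=1.
Step 6. [r5c3∈{5}] r5c3's peers cover all but 5. So r5c3=5.
Step 7. [r2c2∈{2}] r2c2 has the single candidate 2, so r2c2=2.
Step 8. [r4c3∈{2,4}] 2 has one home in col 3: r4c3. So r4c3=2.
Step 9. [r3c2∈{4}] r3c2 is down to just 4, so r3c2=4.
Step 10. [r3c4∈{2}] nothing but 2 survives at r3c4, so r3c4=2.
Step 11. [r1c6∈{1}] r1c6 is down to just 1. So r1c6=1.
Step 12. [r2c6∈{4}] r2c6 is down to just 4. So r2c6=4.
Step 13. [r2c3∈{3}] r2c3 is down to just 3. So r2c3=3.
Step 14. [r3c5∈{6}] r3c5's peers cover all but 6 ⇒ r3c5=6.
Step 15. [r6c2∈{1}] nothing but 1 survives at r6c2. So r6c2=1.
Step 16. [r4c4∈{4}] only 4 remains possible at r4c4, so r4c4=4.
Step 17. [r1c5∈{2}] r1c5's peers cover all but 2, so r1c5=2.
Step 18. [r4c5∈{1}] nothing but 1 survives at r4c5 ⇒ r4c5=1.
Step 19. [r6c3∈{4}] r6c3's peers cover all but 4, so r6c3=4.
Step 20. [r3c1∈{3}] r3c1 is down to just 3. So r3c1=3.
Step 21. [r1c4∈{3}] only 3 remains possible at r1c4. So r1c4=3.
Step 22. [r4c1∈{5}] nothing but 5 survives at r4c1, so r4c1=5.
Step 23. [r6c4∈{5}] r6c4 has the single candidate 5 ⇒ r6c4=5.

Answer: 4 5 6 3 2 1 / 1 2 3 6 5 4 / 3 4 1 2 6 5 / 5 6 2 4 1 3 / 6 3 5 1 4 2 / 2 1 4 5 3 6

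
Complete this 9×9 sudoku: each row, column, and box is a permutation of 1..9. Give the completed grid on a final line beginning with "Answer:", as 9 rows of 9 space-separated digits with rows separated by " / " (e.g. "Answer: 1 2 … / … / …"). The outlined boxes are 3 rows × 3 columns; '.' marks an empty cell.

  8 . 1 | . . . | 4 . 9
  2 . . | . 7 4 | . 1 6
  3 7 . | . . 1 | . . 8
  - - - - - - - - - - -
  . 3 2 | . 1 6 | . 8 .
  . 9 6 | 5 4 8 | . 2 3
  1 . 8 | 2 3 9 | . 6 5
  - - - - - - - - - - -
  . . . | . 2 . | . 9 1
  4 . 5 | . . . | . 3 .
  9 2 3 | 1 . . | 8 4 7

Step 1. [r9c5∈{5,6}] across row 9, 6 lands solely at r9c5, so r9c5=6.
Step 2. [r2c4∈{3,8,9}] 8 has one home in row 2: r2c4 ⇒ r2c4=8.
Step 3. [r1c2∈{5,6}] box 1 places 6 nowhere but r1c2 ⇒ r1c2=6.
Step 4. [r7c7∈{5,6}] box 9 places 5 nowhere but r7c7. So r7c7=5.
Step 5. [r4c4∈{7}] r4c4's peers cover all but 7, so r4c4=7.
Step 6. [r1c5∈{5}] r1c5 has the single candidate 5, so r1c5=5.
Step 7. [r3c5∈{9}] nothing but 9 survives at r3c5. So r3c5=9.
Step 8. [r7c3∈{7}] r7c3 is down to just 7 ⇒ r7c3=7.
Step 9. [r1c4∈{3}] nothing but 3 survives at r1c4. So r1c4=3.
Step 10. [r8c7∈{2,6}] across row 8, 6 lands solely at r8c7 ⇒ r8c7=6.
Step 11. [r8c2∈{1,8}] 1 has one home in row 8: r8c2. So r8c2=1.
Step 12. [r5c1∈{7}] r5c1 is down to just 7, so r5c1=7.
Step 13. [r8c9∈{2}] r8c9 is down to just 2 ⇒ r8c9=2.
Step 14. [r4c9∈{4}] only 4 remains possible at r4c9. So r4c9=4.
Step 15. [r1c6∈{2}] nothing but 2 survives at r1c6. So r1c6=2.
Step 16. [r6c2∈{4}] nothing but 4 survives at r6c2, so r6c2=4.
Step 17. [r3c3∈{4}] r3c3 has the single candidate 4. So r3c3=4.
Step 18. [r7c4∈{4}] nothing but 4 survives at r7c4, so r7c4=4.
Step 19. [r3c4∈{6}] r3c4 has the single candidate 6, so r3c4=6.
Step 20. [r7c6∈{3}] r7c6 is down to just 3 ⇒ r7c6=3.
Step 21. [r8c6∈{7}] r8c6 is down to just 7, so r8c6=7.
Step 22. [r4c1∈{5}] r4c1 has the single candidate 5. So r4c1=5.
Step 23. [r6c7∈{7}] r6c7 is down to just 7. So r6c7=7.
Step 24. [r8c4∈{9}] only 9 remains possible at r8c4. So r8c4=9.
Step 25. [r2c3∈{9}] r2c3 has the single candidate 9, so r2c3=9.
Step 26. [r2c7∈{3}] only 3 remains possible at r2c7, so r2c7=3.
Step 27. [r3c7∈{2}] r3c7 has the single candidate 2, so r3c7=2.
Step 28. [r4c7∈{9}] r4c7 is down to just 9, so r4c7=9.
Step 29. [r8c5∈{8}] r8c5's peers cover all but 8, so r8c5=8.
Step 30. [r2c2∈{5}] r2c2 has the single candidate 5, so r2c2=5.
Step 31. [r5c7∈{1}] nothing but 1 survives at r5c7 ⇒ r5c7=1.
Step 32. [r1c8∈{7}] nothing but 7 survives at r1c8. So r1c8=7.
Step 33. [r3c8∈{5}] only 5 remains possible at r3c8 ⇒ r3c8=5.
Step 34. [r7c1∈{6}] r7c1's peers cover all but 6, so r7c1=6.
Step 35. [r9c6∈{5}] r9c6's peers cover all but 5. So r9c6=5.
Step 36. [r7c2∈{8}] only 8 remains possible at r7c2, so r7c2=8.

Answer: 8 6 1 3 5 2 4 7 9 / 2 5 9 8 7 4 3 1 6 / 3 7 4 6 9 1 2 5 8 / 5 3 2 7 1 6 9 8 4 / 7 9 6 5 4 8 1 2 3 / 1 4 8 2 3 9 7 6 5 / 6 8 7 4 2 3 5 9 1 / 4 1 5 9 8 7 6 3 2 / 9 2 3 1 6 5 8 4 7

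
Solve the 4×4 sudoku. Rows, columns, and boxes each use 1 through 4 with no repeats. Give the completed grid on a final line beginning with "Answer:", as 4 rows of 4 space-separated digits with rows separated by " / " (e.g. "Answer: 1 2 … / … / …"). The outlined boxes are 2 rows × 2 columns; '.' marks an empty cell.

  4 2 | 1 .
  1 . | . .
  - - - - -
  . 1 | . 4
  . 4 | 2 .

Step 1. [r3c3∈{3}] only 3 remains possible at r3c3. So r3c3=3.
Step 2. [r1c4∈{3}] only 3 remains possible at r1c4. So r1c4=3.
Step 3. [r2c2∈{3}] nothing but 3 survives at r2c2. So r2c2=3.
Step 4. [r2c3∈{4}] r2c3 has the single candidate 4. So r2c3=4.
Step 5. [r4c4∈{1}] nothing but 1 survives at r4c4. So r4c4=1.
Step 6. [r2c4∈{2}] only 2 remains possible at r2c4, so r2c4=2.
Step 7. [r3c1∈{2}] r3c1 has the single candidate 2, so r3c1=2.
Step 8. [r4c1∈{3}] r4c1 is down to just 3. So r4c1=3.

Answer: 4 2 1 3 / 1 3 4 2 / 2 1 3 4 / 3 4 2 1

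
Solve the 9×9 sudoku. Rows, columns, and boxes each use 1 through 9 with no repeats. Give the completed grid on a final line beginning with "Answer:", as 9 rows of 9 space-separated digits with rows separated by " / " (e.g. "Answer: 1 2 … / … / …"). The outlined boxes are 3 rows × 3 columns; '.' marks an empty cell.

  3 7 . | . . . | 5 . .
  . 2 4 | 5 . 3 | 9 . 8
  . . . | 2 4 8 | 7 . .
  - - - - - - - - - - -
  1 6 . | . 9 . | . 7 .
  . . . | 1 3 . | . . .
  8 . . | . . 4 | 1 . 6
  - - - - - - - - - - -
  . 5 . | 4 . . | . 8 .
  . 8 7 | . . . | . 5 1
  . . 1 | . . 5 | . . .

Step 1. [r2c1∈{6}] r2c1 is down to just 6, so r2c1=6.
Step 2. [r4c6∈{2}] r4c6 is down to just 2. So r4c6=2.
Step 3. [r7c3∈{2,3,6,9}] r7c3 is the only open cell in col 3 admitting 6 ⇒ r7c3=6.
Step 4. [r9c2∈{3,4,9}] r9c2 is the only open cell in box 7 admitting 3 ⇒ r9c2=3.
Step 5. [r6c2∈{9}] only 9 remains possible at r6c2. So r6c2=9.
Step 6. [r3c8∈{1,3,6}] 6 has one home in row 3: r3c8, so r3c8=6.
Step 7. [r6c8∈{2,3}] col 8 places 3 nowhere but r6c8 ⇒ r6c8=3.
Step 8. [r2c5∈{1,7}] row 2 places 7 nowhere but r2c5 ⇒ r2c5=7.
Step 9. [r5c2∈{4}] r5c2 has the single candidate 4. So r5c2=4.
Step 10. [r5c6∈{6,7}] r5c6 is the only open cell in row 5 admitting 6, so r5c6=6.
Step 11. [r8c6∈{9}] r8c6 is down to just 9, so r8c6=9.
Step 12. [r9c5∈{2,6,8}] across col 5, 8 lands solely at r9c5, so r9c5=8.
Step 13. [r6c3∈{2,5}] in row 6, 2 fits only at r6c3. So r6c3=2.
Step 14. [r5c3∈{5}] only 5 remains possible at r5c3, so r5c3=5.
Step 15. [r1c6∈{1}] r1c6 has the single candidate 1 ⇒ r1c6=1.
Step 16. [r5c7∈{2,8}] row 5 places 8 nowhere but r5c7, so r5c7=8.
Step 17. [r4c7∈{4}] r4c7's peers cover all but 4. So r4c7=4.
Step 18. [r1c5∈{6}] r1c5 has the single candidate 6 ⇒ r1c5=6.
Step 19. [r8c5∈{2}] only 2 remains possible at r8c5, so r8c5=2.
Step 20. [r8c4∈{3,6}] across col 4, 3 lands solely at r8c4 ⇒ r8c4=3.
Step 21. [r9c4∈{6,7}] in col 4, 6 fits only at r9c4 ⇒ r9c4=6.
Step 22. [r9c7∈{2}] r9c7's peers cover all but 2. So r9c7=2.
Step 23. [r9c9∈{4,7,9}] row 9 places 7 nowhere but r9c9 ⇒ r9c9=7.
Step 24. [r9c8∈{4,9}] 4 has one home in box 9: r9c8, so r9c8=4.
Step 25. [r7c9∈{3,9}] across box 9, 9 lands solely at r7c9, so r7c9=9.
Step 26. [r1c8∈{2}] only 2 remains possible at r1c8, so r1c8=2.
Step 27. [r3c3∈{9}] r3c3 has the single candidate 9 ⇒ r3c3=9.
Step 28. [r7c6∈{7}] r7c6's peers cover all but 7, so r7c6=7.
Step 29. [r3c1∈{5}] r3c1's peers cover all but 5 ⇒ r3c1=5.
Step 30. [r3c2∈{1}] r3c2 is down to just 1, so r3c2=1.
Step 31. [r2c8∈{1}] r2c8 has the single candidate 1, so r2c8=1.
Step 32. [r8c7∈{6}] nothing but 6 survives at r8c7 ⇒ r8c7=6.
Step 33. [r5c1∈{7}] r5c1's peers cover all but 7. So r5c1=7.
Step 34. [r5c8∈{9}] r5c8 is down to just 9, so r5c8=9.
Step 35. [r6c4∈{7}] nothing but 7 survives at r6c4. So r6c4=7.
Step 36. [r7c5∈{1}] only 1 remains possible at r7c5. So r7c5=1.
Step 37. [r7c1∈{2}] r7c1's peers cover all but 2, so r7c1=2.
Step 38. [r4c9∈{5}] only 5 remains possible at r4c9. So r4c9=5.
Step 39. [r3c9∈{3}] nothing but 3 survives at r3c9 ⇒ r3c9=3.
Step 40. [r5c9∈{2}] r5c9's peers cover all but 2. So r5c9=2.
Step 41. [r4c4∈{8}] r4c4 is down to just 8, so r4c4=8.
Step 42. [r1c4∈{9}] only 9 remains possible at r1c4 ⇒ r1c4=9.
Step 43. [r1c9∈{4}] r1c9 is down to just 4, so r1c9=4.
Step 44. [r1c3∈{8}] only 8 remains possible at r1c3, so r1c3=8.
Step 45. [r6c5∈{5}] only 5 remains possible at r6c5, so r6c5=5.
Step 46. [r8c1∈{4}] only 4 remains possible at r8c1, so r8c1=4.
Step 47. [r7c7∈{3}] nothing but 3 survives at r7c7 ⇒ r7c7=3.
Step 48. [r9c1∈{9}] only 9 remains possible at r9c1, so r9c1=9.
Step 49. [r4c3∈{3}] r4c3's peers cover all but 3. So r4c3=3.

Answer: 3 7 8 9 6 1 5 2 4 / 6 2 4 5 7 3 9 1 8 / 5 1 9 2 4 8 7 6 3 / 1 6 3 8 9 2 4 7 5 / 7 4 5 1 3 6 8 9 2 / 8 9 2 7 5 4 1 3 6 / 2 5 6 4 1 7 3 8 9 / 4 8 7 3 2 9 6 5 1 / 9 3 1 6 8 5 2 4 7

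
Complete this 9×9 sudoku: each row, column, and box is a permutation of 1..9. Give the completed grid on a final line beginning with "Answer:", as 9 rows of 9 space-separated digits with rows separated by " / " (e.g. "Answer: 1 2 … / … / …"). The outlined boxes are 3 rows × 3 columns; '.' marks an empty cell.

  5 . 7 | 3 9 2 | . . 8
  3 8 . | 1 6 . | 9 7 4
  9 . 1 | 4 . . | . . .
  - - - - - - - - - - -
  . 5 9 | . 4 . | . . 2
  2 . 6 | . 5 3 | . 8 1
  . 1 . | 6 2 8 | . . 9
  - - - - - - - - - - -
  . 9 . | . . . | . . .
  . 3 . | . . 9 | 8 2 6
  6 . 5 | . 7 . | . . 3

Step 1. [r5c2∈{4,7}] 7 has one home in col 2: r5c2 ⇒ r5c2=7.
Step 2. [r7c3∈{2,4,8}] across col 3, 8 lands solely at r7c3 ⇒ r7c3=8.
Step 3. [r6c7∈{3,4,5,7}] r6c7 is the only open cell in row 6 admitting 7, so r6c7=7.
Step 4. [r8c3∈{4}] r8c3 has the single candidate 4 ⇒ r8c3=4.
Step 5. [r3c9∈{5}] only 5 remains possible at r3c9, so r3c9=5.
Step 6. [r7c7∈{1,4,5}] 5 has one home in col 7: r7c7. So r7c7=5.
Step 7. [r8c5∈{1}] r8c5 has the single candidate 1. So r8c5=1.
Step 8. [r9c6∈{4}] only 4 remains possible at r9c6, so r9c6=4.
Step 9. [r3c7∈{2,3,6}] 2 has one home in col 7: r3c7, so r3c7=2.
Step 10. [r4c7∈{3,6}] 3 has one home in col 7: r4c7 ⇒ r4c7=3.
Step 11. [r1c7∈{1,6}] r1c7 is the only open cell in col 7 admitting 6. So r1c7=6.
Step 12. [r9c7∈{1}] r9c7 is down to just 1. So r9c7=1.
Step 13. [r7c4∈{2}] r7c4's peers cover all but 2. So r7c4=2.
Step 14. [r6c8∈{4,5}] 5 has one home in row 6: r6c8. So r6c8=5.
Step 15. [r7c9∈{7}] only 7 remains possible at r7c9 ⇒ r7c9=7.
Step 16. [r4c6∈{1,7}] across row 4, 1 lands solely at r4c6 ⇒ r4c6=1.
Step 17. [r4c1∈{8}] r4c1 has the single candidate 8. So r4c1=8.
Step 18. [r9c4∈{8}] r9c4 is down to just 8. So r9c4=8.
Step 19. [r1c8∈{1}] nothing but 1 survives at r1c8 ⇒ r1c8=1.
Step 20. [r4c8∈{6}] r4c8's peers cover all but 6, so r4c8=6.
Step 21. [r2c3∈{2}] r2c3's peers cover all but 2, so r2c3=2.
Step 22. [r2c6∈{5}] only 5 remains possible at r2c6. So r2c6=5.
Step 23. [r4c4∈{7}] only 7 remains possible at r4c4 ⇒ r4c4=7.
Step 24. [r7c6∈{6}] r7c6's peers cover all but 6. So r7c6=6.
Step 25. [r7c5∈{3}] r7c5 is down to just 3, so r7c5=3.
Step 26. [r1c2∈{4}] nothing but 4 survives at r1c2. So r1c2=4.
Step 27. [r7c8∈{4}] r7c8 is down to just 4, so r7c8=4.
Step 28. [r3c5∈{8}] r3c5 is down to just 8 ⇒ r3c5=8.
Step 29. [r9c2∈{2}] nothing but 2 survives at r9c2, so r9c2=2.
Step 30. [r8c1∈{7}] r8c1 has the single candidate 7, so r8c1=7.
Step 31. [r5c4∈{9}] r5c4 has the single candidate 9. So r5c4=9.
Step 32. [r5c7∈{4}] r5c7 has the single candidate 4 ⇒ r5c7=4.
Step 33. [r9c8∈{9}] r9c8 is down to just 9 ⇒ r9c8=9.
Step 34. [r3c6∈{7}] only 7 remains possible at r3c6 ⇒ r3c6=7.
Step 35. [r8c4∈{5}] r8c4 is down to just 5. So r8c4=5.
Step 36. [r3c8∈{3}] r3c8 is down to just 3. So r3c8=3.
Step 37. [r7c1∈{1}] r7c1 has the single candidate 1, so r7c1=1.
Step 38. [r6c3∈{3}] r6c3 has the single candidate 3, so r6c3=3.
Step 39. [r3c2∈{6}] nothing but 6 survives at r3c2 ⇒ r3c2=6.
Step 40. [r6c1∈{4}] r6c1's peers cover all but 4, so r6c1=4.

Answer: 5 4 7 3 9 2 6 1 8 / 3 8 2 1 6 5 9 7 4 / 9 6 1 4 8 7 2 3 5 / 8 5 9 7 4 1 3 6 2 / 2 7 6 9 5 3 4 8 1 / 4 1 3 6 2 8 7 5 9 / 1 9 8 2 3 6 5 4 7 / 7 3 4 5 1 9 8 2 6 / 6 2 5 8 7 4 1 9 3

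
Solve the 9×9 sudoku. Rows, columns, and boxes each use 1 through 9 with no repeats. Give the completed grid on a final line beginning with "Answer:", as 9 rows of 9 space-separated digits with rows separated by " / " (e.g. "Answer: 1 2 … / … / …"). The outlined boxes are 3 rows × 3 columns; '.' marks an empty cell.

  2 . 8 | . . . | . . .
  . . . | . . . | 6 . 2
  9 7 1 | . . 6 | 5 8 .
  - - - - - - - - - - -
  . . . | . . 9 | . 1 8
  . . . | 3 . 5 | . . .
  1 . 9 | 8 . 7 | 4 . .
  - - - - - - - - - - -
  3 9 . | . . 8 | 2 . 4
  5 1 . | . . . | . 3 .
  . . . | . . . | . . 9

Step 1. [r2c1∈{4}] nothing but 4 survives at r2c1, so r2c1=4.
Step 2. [r5c5∈{1,2,4,6}] across row 5, 1 lands solely at r5c5, so r5c5=1.
Step 3. [r7c4∈{1,5,6,7}] row 7 places 1 nowhere but r7c4, so r7c4=1.
Step 4. [r1c2∈{3,5,6}] across row 1, 6 lands solely at r1c2 ⇒ r1c2=6.
Step 5. [r1c8∈{4,7,9}] r1c8 is the only open cell in col 8 admitting 4, so r1c8=4.
Step 6. [r6c9∈{3,5,6}] across col 9, 5 lands solely at r6c9. So r6c9=5.
Step 7. [r2c5∈{3,5,7,8,9}] 8 has one home in row 2: r2c5. So r2c5=8.
Step 8. [r4c7∈{3,7}] 3 has one home in box 6: r4c7. So r4c7=3.
Step 9. [r1c9∈{1,3,7}] r1c9 is the only open cell in col 9 admitting 1. So r1c9=1.
Step 10. [r1c6∈{3}] r1c6 has the single candidate 3. So r1c6=3.
Step 11. [r9c5∈{2,3,4,5,6,7}] row 9 places 3 nowhere but r9c5, so r9c5=3.
Step 12. [r8c7∈{7,8}] r8c7 is the only open cell in row 8 admitting 8 ⇒ r8c7=8.
Step 13. [r6c2∈{2,3}] across row 6, 3 lands solely at r6c2. So r6c2=3.
Step 14. [r2c2∈{5}] nothing but 5 survives at r2c2. So r2c2=5.
Step 15. [r4c3∈{2,4,5,6,7}] in row 4, 5 fits only at r4c3, so r4c3=5.
Step 16. [r4c1∈{6,7}] in row 4, 7 fits only at r4c1 ⇒ r4c1=7.
Step 17. [r8c5∈{2,4,6,7,9}] the pair r8c6,r9c6 in box 8 locks {2,4} between them ⇒ r8c5≠2.
Step 18. [r4c2∈{2,4}] 4 in box 5 is pinned to row 4, so r4c2≠4.
Step 19. [r4c2∈{2}] r4c2's peers cover all but 2, so r4c2=2.
Step 20. [r5c8∈{2,6,7,9}] row 5 places 2 nowhere but r5c8. So r5c8=2.
Step 21. [r6c8∈{6}] r6c8's peers cover all but 6, so r6c8=6.
Step 22. [r8c9∈{6,7}] across col 9, 6 lands solely at r8c9, so r8c9=6.
Step 23. [r2c8∈{7,9}] col 8 places 9 nowhere but r2c8, so r2c8=9.
Step 24. [r2c4∈{7}] r2c4 has the single candidate 7 ⇒ r2c4=7.
Step 25. [r1c7∈{7}] r1c7 is down to just 7 ⇒ r1c7=7.
Step 26. [r9c4∈{2,4,5,6}] box 8 has a naked pair {2,4} at r8c6 and r9c6 ⇒ r9c4≠4.
Step 27. [r8c4∈{2,4,9}] the pair r8c6,r9c6 in box 8 locks {2,4} between them. So r8c4≠2.
Step 28. [r9c4∈{2,5,6}] the pair r8c6,r9c6 in box 8 locks {2,4} between them ⇒ r9c4≠2.
Step 29. [r3c4∈{2,4}] col 4 places 2 nowhere but r3c4. So r3c4=2.
Step 30. [r3c5∈{4}] r3c5 has the single candidate 4 ⇒ r3c5=4.
Step 31. [r4c5∈{6}] r4c5's peers cover all but 6. So r4c5=6.
Step 32. [r7c3∈{6,7}] across row 7, 6 lands solely at r7c3 ⇒ r7c3=6.
Step 33. [r5c3∈{4}] r5c3's peers cover all but 4, so r5c3=4.
Step 34. [r5c2∈{8}] r5c2 is down to just 8 ⇒ r5c2=8.
Step 35. [r8c4∈{4,9}] r8c6 and r9c6 in box 8 both hold exactly {2,4}; those values are spoken for, so r8c4≠4.
Step 36. [r8c4∈{9}] nothing but 9 survives at r8c4 ⇒ r8c4=9.
Step 37. [r1c4∈{5}] r1c4's peers cover all but 5 ⇒ r1c4=5.
Step 38. [r8c6∈{2,4}] 4 has one home in row 8: r8c6 ⇒ r8c6=4.
Step 39. [r9c8∈{5,7}] across row 9, 5 lands solely at r9c8, so r9c8=5.
Step 40. [r8c3∈{2,7}] across row 8, 2 lands solely at r8c3 ⇒ r8c3=2.
Step 41. [r7c8∈{7}] r7c8 is down to just 7, so r7c8=7.
Step 42. [r9c7∈{1}] nothing but 1 survives at r9c7, so r9c7=1.
Step 43. [r6c5∈{2}] r6c5 is down to just 2 ⇒ r6c5=2.
Step 44. [r4c4∈{4}] r4c4's peers cover all but 4 ⇒ r4c4=4.
Step 45. [r2c3∈{3}] only 3 remains possible at r2c3, so r2c3=3.
Step 46. [r5c1∈{6}] r5c1 has the single candidate 6, so r5c1=6.
Step 47. [r5c9∈{7}] nothing but 7 survives at r5c9. So r5c9=7.
Step 48. [r7c5∈{5}] only 5 remains possible at r7c5, so r7c5=5.
Step 49. [r9c3∈{7}] nothing but 7 survives at r9c3 ⇒ r9c3=7.
Step 50. [r9c1∈{8}] r9c1 has the single candidate 8 ⇒ r9c1=8.
Step 51. [r9c6∈{2}] r9c6 is down to just 2 ⇒ r9c6=2.
Step 52. [r1c5∈{9}] only 9 remains possible at r1c5. So r1c5=9.
Step 53. [r9c4∈{6}] nothing but 6 survives at r9c4 ⇒ r9c4=6.
Step 54. [r3c9∈{3}] r3c9 is down to just 3. So r3c9=3.
Step 55. [r8c5∈{7}] only 7 remains possible at r8c5, so r8c5=7.
Step 56. [r9c2∈{4}] nothing but 4 survives at r9c2. So r9c2=4.
Step 57. [r2c6∈{1}] r2c6's peers cover all but 1 ⇒ r2c6=1.
Step 58. [r5c7∈{9}] r5c7's peers cover all but 9 ⇒ r5c7=9.

Answer: 2 6 8 5 9 3 7 4 1 / 4 5 3 7 8 1 6 9 2 / 9 7 1 2 4 6 5 8 3 / 7 2 5 4 6 9 3 1 8 / 6 8 4 3 1 5 9 2 7 / 1 3 9 8 2 7 4 6 5 / 3 9 6 1 5 8 2 7 4 / 5 1 2 9 7 4 8 3 6 / 8 4 7 6 3 2 1 5 9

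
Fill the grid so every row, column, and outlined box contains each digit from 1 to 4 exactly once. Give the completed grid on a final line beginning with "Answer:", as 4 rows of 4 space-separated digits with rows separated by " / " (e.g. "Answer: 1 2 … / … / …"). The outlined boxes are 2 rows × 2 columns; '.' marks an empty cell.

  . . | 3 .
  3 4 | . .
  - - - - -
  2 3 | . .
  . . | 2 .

Step 1. [r1c4∈{1,2,4}] 4 has one home in row 1: r1c4, so r1c4=4.
Step 2. [r4c2∈{1}] r4c2 has the single candidate 1. So r4c2=1.
Step 3. [r3c4∈{1}] nothing but 1 survives at r3c4, so r3c4=1.
Step 4. [r2c3∈{1}] only 1 remains possible at r2c3 ⇒ r2c3=1.
Step 5. [r4c1∈{4}] r4c1 has the single candidate 4, so r4c1=4.
Step 6. [r1c1∈{1}] only 1 remains possible at r1c1, so r1c1=1.
Step 7. [r2c4∈{2}] nothing but 2 survives at r2c4. So r2c4=2.
Step 8. [r3c3∈{4}] r3c3's peers cover all but 4 ⇒ r3c3=4.
Step 9. [r4c4∈{3}] r4c4's peers cover all but 3 ⇒ r4c4=3.
Step 10. [r1c2∈{2}] r1c2 has the single candidate 2, so r1c2=2.

Answer: 1 2 3 4 / 3 4 1 2 / 2 3 4 1 / 4 1 2 3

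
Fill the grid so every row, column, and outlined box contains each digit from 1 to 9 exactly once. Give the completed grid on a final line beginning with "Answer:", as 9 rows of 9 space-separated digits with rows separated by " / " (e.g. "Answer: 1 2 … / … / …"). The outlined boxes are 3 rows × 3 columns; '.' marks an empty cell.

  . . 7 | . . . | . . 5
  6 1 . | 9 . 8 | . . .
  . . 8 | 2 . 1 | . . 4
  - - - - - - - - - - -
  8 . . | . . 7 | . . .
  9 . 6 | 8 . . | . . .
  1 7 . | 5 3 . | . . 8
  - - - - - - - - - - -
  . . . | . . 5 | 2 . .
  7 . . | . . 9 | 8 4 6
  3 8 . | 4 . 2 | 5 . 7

Step 1. [r4c5∈{1,2,4,6,9}] r4c5 is the only open cell in col 5 admitting 9, so r4c5=9.
Step 2. [r8c5∈{1}] only 1 remains possible at r8c5 ⇒ r8c5=1.
Step 3. [r7c9∈{1,3,9}] 9 has one home in col 9: r7c9. So r7c9=9.
Step 4. [r7c8∈{1,3}] r7c8 is the only open cell in box 9 admitting 3, so r7c8=3.
Step 5. [r5c6∈{4}] nothing but 4 survives at r5c6. So r5c6=4.
Step 6. [r4c4∈{1,6}] 1 has one home in col 4: r4c4 ⇒ r4c4=1.
Step 7. [r1c6∈{3,6}] in col 6, 3 fits only at r1c6. So r1c6=3.
Step 8. [r1c4∈{6}] nothing but 6 survives at r1c4, so r1c4=6.
Step 9. [r5c9∈{1,2,3}] in col 9, 1 fits only at r5c9, so r5c9=1.
Step 10. [r1c1∈{2,4}] 2 has one home in col 1: r1c1, so r1c1=2.
Step 11. [r3c1∈{5}] r3c1 is down to just 5 ⇒ r3c1=5.
Step 12. [r3c5∈{7}] only 7 remains possible at r3c5. So r3c5=7.
Step 13. [r1c5∈{4}] r1c5 has the single candidate 4. So r1c5=4.
Step 14. [r2c3∈{3,4}] 4 has one home in row 2: r2c3. So r2c3=4.
Step 15. [r4c3∈{2,3,5}] in col 3, 3 fits only at r4c3, so r4c3=3.
Step 16. [r4c9∈{2}] r4c9 is down to just 2, so r4c9=2.
Step 17. [r6c7∈{4,6,9}] row 6 places 4 nowhere but r6c7 ⇒ r6c7=4.
Step 18. [r4c7∈{6}] r4c7 has the single candidate 6 ⇒ r4c7=6.
Step 19. [r5c7∈{3,7}] across row 5, 3 lands solely at r5c7. So r5c7=3.
Step 20. [r3c7∈{9}] nothing but 9 survives at r3c7, so r3c7=9.
Step 21. [r9c8∈{1}] nothing but 1 survives at r9c8, so r9c8=1.
Step 22. [r5c8∈{5,7}] 7 has one home in row 5: r5c8, so r5c8=7.
Step 23. [r5c2∈{2,5}] across row 5, 5 lands solely at r5c2. So r5c2=5.
Step 24. [r7c2∈{4,6}] in col 2, 6 fits only at r7c2. So r7c2=6.
Step 25. [r6c3∈{2}] only 2 remains possible at r6c3 ⇒ r6c3=2.
Step 26. [r8c4∈{3}] r8c4's peers cover all but 3 ⇒ r8c4=3.
Step 27. [r8c3∈{5}] r8c3's peers cover all but 5. So r8c3=5.
Step 28. [r2c7∈{7}] r2c7's peers cover all but 7, so r2c7=7.
Step 29. [r7c3∈{1}] r7c3 is down to just 1. So r7c3=1.
Step 30. [r4c8∈{5}] r4c8's peers cover all but 5. So r4c8=5.
Step 31. [r2c8∈{2}] r2c8's peers cover all but 2, so r2c8=2.
Step 32. [r1c7∈{1}] only 1 remains possible at r1c7. So r1c7=1.
Step 33. [r7c5∈{8}] r7c5's peers cover all but 8 ⇒ r7c5=8.
Step 34. [r6c8∈{9}] r6c8's peers cover all but 9. So r6c8=9.
Step 35. [r3c8∈{6}] only 6 remains possible at r3c8, so r3c8=6.
Step 36. [r4c2∈{4}] r4c2 has the single candidate 4 ⇒ r4c2=4.
Step 37. [r2c9∈{3}] nothing but 3 survives at r2c9, so r2c9=3.
Step 38. [r7c1∈{4}] nothing but 4 survives at r7c1 ⇒ r7c1=4.
Step 39. [r3c2∈{3}] nothing but 3 survives at r3c2, so r3c2=3.
Step 40. [r9c3∈{9}] only 9 remains possible at r9c3 ⇒ r9c3=9.
Step 41. [r1c2∈{9}] nothing but 9 survives at r1c2. So r1c2=9.
Step 42. [r9c5∈{6}] r9c5 has the single candidate 6, so r9c5=6.
Step 43. [r7c4∈{7}] nothing but 7 survives at r7c4, so r7c4=7.
Step 44. [r5c5∈{2}] r5c5's peers cover all but 2. So r5c5=2.
Step 45. [r6c6∈{6}] r6c6 is down to just 6 ⇒ r6c6=6.
Step 46. [r1c8∈{8}] nothing but 8 survives at r1c8 ⇒ r1c8=8.
Step 47. [r2c5∈{5}] nothing but 5 survives at r2c5 ⇒ r2c5=5.
Step 48. [r8c2∈{2}] r8c2 is down to just 2. So r8c2=2.

Answer: 2 9 7 6 4 3 1 8 5 / 6 1 4 9 5 8 7 2 3 / 5 3 8 2 7 1 9 6 4 / 8 4 3 1 9 7 6 5 2 / 9 5 6 8 2 4 3 7 1 / 1 7 2 5 3 6 4 9 8 / 4 6 1 7 8 5 2 3 9 / 7 2 5 3 1 9 8 4 6 / 3 8 9 4 6 2 5 1 7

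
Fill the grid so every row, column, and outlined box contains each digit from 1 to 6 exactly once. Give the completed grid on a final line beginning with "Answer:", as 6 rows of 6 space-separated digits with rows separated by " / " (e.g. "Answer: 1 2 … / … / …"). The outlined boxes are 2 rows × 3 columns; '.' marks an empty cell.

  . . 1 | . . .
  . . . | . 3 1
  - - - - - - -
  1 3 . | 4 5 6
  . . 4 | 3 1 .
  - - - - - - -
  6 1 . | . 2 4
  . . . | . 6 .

Step 1. [r2c3∈{2,5,6}] in col 3, 6 fits only at r2c3 ⇒ r2c3=6.
Step 2. [r5c4∈{5}] nothing but 5 survives at r5c4 ⇒ r5c4=5.
Step 3. [r2c4∈{2}] nothing but 2 survives at r2c4, so r2c4=2.
Step 4. [r6c3∈{2,3,5}] across col 3, 5 lands solely at r6c3 ⇒ r6c3=5.
Step 5. [r1c1∈{2,3,4,5}] row 1 places 3 nowhere but r1c1, so r1c1=3.
Step 6. [r1c2∈{2,4,5}] in row 1, 2 fits only at r1c2, so r1c2=2.
Step 7. [r6c2∈{4}] r6c2 is down to just 4, so r6c2=4.
Step 8. [r2c2∈{5}] r2c2's peers cover all but 5. So r2c2=5.
Step 9. [r3c3∈{2}] nothing but 2 survives at r3c3 ⇒ r3c3=2.
Step 10. [r6c1∈{2}] r6c1 has the single candidate 2. So r6c1=2.
Step 11. [r6c6∈{3}] r6c6 is down to just 3. So r6c6=3.
Step 12. [r5c3∈{3}] r5c3 is down to just 3, so r5c3=3.
Step 13. [r1c4∈{6}] nothing but 6 survives at r1c4 ⇒ r1c4=6.
Step 14. [r6c4∈{1}] nothing but 1 survives at r6c4, so r6c4=1.
Step 15. [r2c1∈{4}] only 4 remains possible at r2c1 ⇒ r2c1=4.
Step 16. [r4c1∈{5}] r4c1's peers cover all but 5 ⇒ r4c1=5.
Step 17. [r4c2∈{6}] only 6 remains possible at r4c2 ⇒ r4c2=6.
Step 18. [r4c6∈{2}] r4c6's peers cover all but 2 ⇒ r4c6=2.
Step 19. [r1c6∈{5}] nothing but 5 survives at r1c6 ⇒ r1c6=5.
Step 20. [r1c5∈{4}] nothing but 4 survives at r1c5, so r1c5=4.

Answer: 3 2 1 6 4 5 / 4 5 6 2 3 1 / 1 3 2 4 5 6 / 5 6 4 3 1 2 / 6 1 3 5 2 4 / 2 4 5 1 6 3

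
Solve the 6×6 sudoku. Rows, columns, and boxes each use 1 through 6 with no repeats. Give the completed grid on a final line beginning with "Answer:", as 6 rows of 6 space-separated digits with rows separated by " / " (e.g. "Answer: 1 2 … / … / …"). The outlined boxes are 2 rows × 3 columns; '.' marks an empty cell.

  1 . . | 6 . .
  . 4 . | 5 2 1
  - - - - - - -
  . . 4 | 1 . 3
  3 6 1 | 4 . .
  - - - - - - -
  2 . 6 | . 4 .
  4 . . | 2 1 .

Step 1. [r2c3∈{3}] r2c3's peers cover all but 3. So r2c3=3.
Step 2. [r6c3∈{5}] nothing but 5 survives at r6c3, so r6c3=5.
Step 3. [r1c2∈{2,5}] 5 has one home in row 1: r1c2, so r1c2=5.
Step 4. [r4c5∈{5}] only 5 remains possible at r4c5. So r4c5=5.
Step 5. [r5c2∈{1,3}] row 5 places 1 nowhere but r5c2. So r5c2=1.
Step 6. [r2c1∈{6}] only 6 remains possible at r2c1. So r2c1=6.
Step 7. [r5c4∈{3}] r5c4's peers cover all but 3, so r5c4=3.
Step 8. [r6c2∈{3}] nothing but 3 survives at r6c2 ⇒ r6c2=3.
Step 9. [r6c6∈{6}] r6c6 has the single candidate 6. So r6c6=6.
Step 10. [r5c6∈{5}] r5c6 has the single candidate 5. So r5c6=5.
Step 11. [r1c5∈{3}] r1c5 is down to just 3, so r1c5=3.
Step 12. [r3c1∈{5}] r3c1 has the single candidate 5. So r3c1=5.
Step 13. [r3c2∈{2}] only 2 remains possible at r3c2 ⇒ r3c2=2.
Step 14. [r3c5∈{6}] nothing but 6 survives at r3c5, so r3c5=6.
Step 15. [r1c3∈{2}] r1c3's peers cover all but 2. So r1c3=2.
Step 16. [r1c6∈{4}] nothing but 4 survives at r1c6, so r1c6=4.
Step 17. [r4c6∈{2}] r4c6 is down to just 2. So r4c6=2.

Answer: 1 5 2 6 3 4 / 6 4 3 5 2 1 / 5 2 4 1 6 3 / 3 6 1 4 5 2 / 2 1 6 3 4 5 / 4 3 5 2 1 6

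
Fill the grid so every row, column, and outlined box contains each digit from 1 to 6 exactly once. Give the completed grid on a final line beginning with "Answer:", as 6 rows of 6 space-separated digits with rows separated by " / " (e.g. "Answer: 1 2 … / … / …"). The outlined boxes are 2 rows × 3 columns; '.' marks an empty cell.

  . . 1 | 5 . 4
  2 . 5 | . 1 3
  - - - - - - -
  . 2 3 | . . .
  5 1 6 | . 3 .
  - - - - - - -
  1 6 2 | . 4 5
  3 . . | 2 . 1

Step 1. [r3c4∈{1,4,6}] r3c4 is the only open cell in row 3 admitting 1, so r3c4=1.
Step 2. [r6c5∈{6}] nothing but 6 survives at r6c5 ⇒ r6c5=6.
Step 3. [r6c3∈{4}] only 4 remains possible at r6c3 ⇒ r6c3=4.
Step 4. [r5c4∈{3}] nothing but 3 survives at r5c4 ⇒ r5c4=3.
Step 5. [r4c6∈{2}] r4c6's peers cover all but 2, so r4c6=2.
Step 6. [r2c2∈{4}] nothing but 4 survives at r2c2 ⇒ r2c2=4.
Step 7. [r1c2∈{3}] only 3 remains possible at r1c2 ⇒ r1c2=3.
Step 8. [r4c4∈{4}] nothing but 4 survives at r4c4, so r4c4=4.
Step 9. [r3c6∈{6}] r3c6's peers cover all but 6, so r3c6=6.
Step 10. [r6c2∈{5}] only 5 remains possible at r6c2. So r6c2=5.
Step 11. [r2c4∈{6}] nothing but 6 survives at r2c4. So r2c4=6.
Step 12. [r1c5∈{2}] only 2 remains possible at r1c5, so r1c5=2.
Step 13. [r1c1∈{6}] r1c1 has the single candidate 6 ⇒ r1c1=6.
Step 14. [r3c1∈{4}] r3c1's peers cover all but 4. So r3c1=4.
Step 15. [r3c5∈{5}] r3c5 has the single candidate 5, so r3c5=5.

Answer: 6 3 1 5 2 4 / 2 4 5 6 1 3 / 4 2 3 1 5 6 / 5 1 6 4 3 2 / 1 6 2 3 4 5 / 3 5 4 2 6 1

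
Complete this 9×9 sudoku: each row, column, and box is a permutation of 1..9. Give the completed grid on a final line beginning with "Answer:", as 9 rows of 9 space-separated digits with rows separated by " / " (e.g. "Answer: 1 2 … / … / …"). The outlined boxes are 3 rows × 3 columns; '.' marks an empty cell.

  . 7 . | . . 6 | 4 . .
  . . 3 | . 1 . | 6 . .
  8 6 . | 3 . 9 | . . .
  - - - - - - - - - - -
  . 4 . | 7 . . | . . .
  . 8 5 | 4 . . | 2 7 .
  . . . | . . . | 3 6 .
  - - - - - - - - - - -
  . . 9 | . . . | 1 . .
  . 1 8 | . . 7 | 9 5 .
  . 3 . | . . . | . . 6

Step 1. [r2c9∈{2,5,7,8,9}] 7 has one home in row 2: r2c9. So r2c9=7.
Step 2. [r7c1∈{2,4,5,6,7}] 7 has one home in row 7: r7c1 ⇒ r7c1=7.
Step 3. [r6c9∈{1,4,5,8,9}] row 6 places 4 nowhere but r6c9. So r6c9=4.
Step 4. [r8c1∈{2,4,6}] across box 7, 6 lands solely at r8c1. So r8c1=6.
Step 5. [r8c4∈{2}] only 2 remains possible at r8c4. So r8c4=2.
Step 6. [r8c5∈{3,4}] 4 has one home in row 8: r8c5. So r8c5=4.
Step 7. [r3c3∈{1,2,4}] 4 has one home in row 3: r3c3. So r3c3=4.
Step 8. [r9c3∈{2}] only 2 remains possible at r9c3, so r9c3=2.
Step 9. [r7c2∈{5}] r7c2 is down to just 5 ⇒ r7c2=5.
Step 10. [r1c3∈{1}] r1c3 has the single candidate 1, so r1c3=1.
Step 11. [r5c5∈{3,6,9}] across row 5, 6 lands solely at r5c5. So r5c5=6.
Step 12. [r3c7∈{5}] nothing but 5 survives at r3c7 ⇒ r3c7=5.
Step 13. [r4c7∈{8}] only 8 remains possible at r4c7. So r4c7=8.
Step 14. [r4c9∈{1,5,9}] across col 9, 5 lands solely at r4c9, so r4c9=5.
Step 15. [r7c8∈{2,3,4,8}] row 7 places 4 nowhere but r7c8 ⇒ r7c8=4.
Step 16. [r9c8∈{8}] r9c8's peers cover all but 8, so r9c8=8.
Step 17. [r1c9∈{2,3,8,9}] across col 9, 8 lands solely at r1c9 ⇒ r1c9=8.
Step 18. [r1c4∈{5}] r1c4's peers cover all but 5 ⇒ r1c4=5.
Step 19. [r1c5∈{2}] only 2 remains possible at r1c5, so r1c5=2.
Step 20. [r1c1∈{9}] only 9 remains possible at r1c1, so r1c1=9.
Step 21. [r2c4∈{8}] r2c4 is down to just 8. So r2c4=8.
Step 22. [r6c2∈{2,9}] r6c2 is the only open cell in col 2 admitting 9 ⇒ r6c2=9.
Step 23. [r6c4∈{1}] r6c4 has the single candidate 1, so r6c4=1.
Step 24. [r5c6∈{3}] r5c6's peers cover all but 3. So r5c6=3.
Step 25. [r6c1∈{2}] only 2 remains possible at r6c1. So r6c1=2.
Step 26. [r7c6∈{8}] r7c6 is down to just 8, so r7c6=8.
Step 27. [r4c5∈{9}] only 9 remains possible at r4c5 ⇒ r4c5=9.
Step 28. [r4c8∈{1}] r4c8's peers cover all but 1. So r4c8=1.
Step 29. [r7c9∈{2,3}] 2 has one home in row 7: r7c9 ⇒ r7c9=2.
Step 30. [r9c5∈{5}] r9c5 has the single candidate 5, so r9c5=5.
Step 31. [r2c8∈{2,9}] 9 has one home in row 2: r2c8 ⇒ r2c8=9.
Step 32. [r9c6∈{1}] r9c6 has the single candidate 1, so r9c6=1.
Step 33. [r6c3∈{7}] r6c3's peers cover all but 7, so r6c3=7.
Step 34. [r9c4∈{9}] r9c4 has the single candidate 9, so r9c4=9.
Step 35. [r1c8∈{3}] only 3 remains possible at r1c8, so r1c8=3.
Step 36. [r4c6∈{2}] only 2 remains possible at r4c6. So r4c6=2.
Step 37. [r7c4∈{6}] nothing but 6 survives at r7c4. So r7c4=6.
Step 38. [r5c1∈{1}] r5c1 is down to just 1 ⇒ r5c1=1.
Step 39. [r5c9∈{9}] r5c9 has the single candidate 9 ⇒ r5c9=9.
Step 40. [r6c6∈{5}] nothing but 5 survives at r6c6. So r6c6=5.
Step 41. [r3c5∈{7}] r3c5 has the single candidate 7 ⇒ r3c5=7.
Step 42. [r3c9∈{1}] r3c9 is down to just 1. So r3c9=1.
Step 43. [r7c5∈{3}] only 3 remains possible at r7c5, so r7c5=3.
Step 44. [r3c8∈{2}] only 2 remains possible at r3c8. So r3c8=2.
Step 45. [r9c7∈{7}] only 7 remains possible at r9c7 ⇒ r9c7=7.
Step 46. [r4c1∈{3}] r4c1's peers cover all but 3 ⇒ r4c1=3.
Step 47. [r2c1∈{5}] r2c1 is down to just 5 ⇒ r2c1=5.
Step 48. [r4c3∈{6}] r4c3's peers cover all but 6. So r4c3=6.
Step 49. [r2c2∈{2}] only 2 remains possible at r2c2, so r2c2=2.
Step 50. [r9c1∈{4}] nothing but 4 survives at r9c1 ⇒ r9c1=4.
Step 51. [r8c9∈{3}] r8c9's peers cover all but 3, so r8c9=3.
Step 52. [r6c5∈{8}] only 8 remains possible at r6c5. So r6c5=8.
Step 53. [r2c6∈{4}] nothing but 4 survives at r2c6. So r2c6=4.

Answer: 9 7 1 5 2 6 4 3 8 / 5 2 3 8 1 4 6 9 7 / 8 6 4 3 7 9 5 2 1 / 3 4 6 7 9 2 8 1 5 / 1 8 5 4 6 3 2 7 9 / 2 9 7 1 8 5 3 6 4 / 7 5 9 6 3 8 1 4 2 / 6 1 8 2 4 7 9 5 3 / 4 3 2 9 5 1 7 8 6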